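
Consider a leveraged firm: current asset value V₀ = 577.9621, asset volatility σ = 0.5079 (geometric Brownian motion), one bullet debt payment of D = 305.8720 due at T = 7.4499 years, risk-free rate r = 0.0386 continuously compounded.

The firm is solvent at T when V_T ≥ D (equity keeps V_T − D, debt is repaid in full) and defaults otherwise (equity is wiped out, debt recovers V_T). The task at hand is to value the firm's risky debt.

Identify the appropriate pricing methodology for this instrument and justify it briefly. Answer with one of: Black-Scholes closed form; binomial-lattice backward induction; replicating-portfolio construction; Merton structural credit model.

Key observation: the question is about default risk generated by asset-value dynamics against a debt face of 305.8720 — the structural framework prices exactly that.

framework: Merton structural credit model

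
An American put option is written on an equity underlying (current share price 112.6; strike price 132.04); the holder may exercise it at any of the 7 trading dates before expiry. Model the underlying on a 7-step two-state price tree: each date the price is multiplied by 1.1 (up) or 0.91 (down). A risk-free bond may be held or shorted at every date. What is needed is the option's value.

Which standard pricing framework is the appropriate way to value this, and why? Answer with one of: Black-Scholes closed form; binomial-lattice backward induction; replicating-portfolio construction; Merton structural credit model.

framework: binomial-lattice backward induction

Key observation: the defining feature is the embedded early-exercise option across 7 discrete dates on the spot-112.6 tree; pricing the strike-132.04 put means working backward with an exercise test at every node.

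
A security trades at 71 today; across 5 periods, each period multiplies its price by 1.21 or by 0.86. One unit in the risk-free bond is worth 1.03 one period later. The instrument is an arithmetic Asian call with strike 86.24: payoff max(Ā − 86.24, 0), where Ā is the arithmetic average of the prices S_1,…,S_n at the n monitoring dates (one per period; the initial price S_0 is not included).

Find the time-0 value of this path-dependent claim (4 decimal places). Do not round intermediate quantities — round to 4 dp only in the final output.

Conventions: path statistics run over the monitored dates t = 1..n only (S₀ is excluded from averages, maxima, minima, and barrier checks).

Risk-neutral up-probability p* = (R−d)/(u−d) = (1.03−0.86)/(1.21−0.86) = 0.4857; the claim prices as the p*-weighted sum of path payoffs discounted by R^5.
Enumerate all 2^5 = 32 price paths (U = up ×1.21, D = down ×0.86); each path with k up-moves has probability p*^k·(1−p*)^(5−k).
DDDDD: Ā=46.1939, payoff=0.0000, prob=0.035977
UDDDD: Ā=64.9937, payoff=0.0000, prob=0.033978
DUDDD: Ā=60.0237, payoff=0.0000, prob=0.033978
UUDDD: Ā=84.4520, payoff=0.0000, prob=0.032090
DDUDD: Ā=55.7495, payoff=0.0000, prob=0.033978
UDUDD: Ā=78.4383, payoff=0.0000, prob=0.032090
DUUDD: Ā=73.4683, payoff=0.0000, prob=0.032090
UUUDD: Ā=103.3682, payoff=17.1282, prob=0.030308
DDDUD: Ā=52.0737, payoff=0.0000, prob=0.033978
UDDUD: Ā=73.2665, payoff=0.0000, prob=0.032090
DUDUD: Ā=68.2965, payoff=0.0000, prob=0.032090
UUDUD: Ā=96.0916, payoff=9.8516, prob=0.030308
DDUUD: Ā=64.0223, payoff=0.0000, prob=0.032090
UDUUD: Ā=90.0779, payoff=3.8379, prob=0.030308
DUUUD: Ā=85.1079, payoff=0.0000, prob=0.030308
UUUUD: Ā=119.7449, payoff=33.5049, prob=0.028624
DDDDU: Ā=48.9125, payoff=0.0000, prob=0.033978
UDDDU: Ā=68.8188, payoff=0.0000, prob=0.032090
DUDDU: Ā=63.8488, payoff=0.0000, prob=0.032090
UUDDU: Ā=89.8338, payoff=3.5938, prob=0.030308
DDUDU: Ā=59.5746, payoff=0.0000, prob=0.032090
UDUDU: Ā=83.8201, payoff=0.0000, prob=0.030308
DUUDU: Ā=78.8501, payoff=0.0000, prob=0.030308
UUUDU: Ā=110.9402, payoff=24.7002, prob=0.028624
DDDUU: Ā=55.8988, payoff=0.0000, prob=0.032090
UDDUU: Ā=78.6483, payoff=0.0000, prob=0.030308
DUDUU: Ā=73.6783, payoff=0.0000, prob=0.030308
UUDUU: Ā=103.6636, payoff=17.4236, prob=0.028624
DDUUU: Ā=69.4041, payoff=0.0000, prob=0.030308
UDUUU: Ā=97.6499, payoff=11.4099, prob=0.028624
DUUUU: Ā=92.6799, payoff=6.4399, prob=0.028624
UUUUU: Ā=130.3985, payoff=44.1585, prob=0.027034
Price = Σ prob·payoff / R^5 = 4.912408 / 1.159274 = 4.2375

price = 4.2375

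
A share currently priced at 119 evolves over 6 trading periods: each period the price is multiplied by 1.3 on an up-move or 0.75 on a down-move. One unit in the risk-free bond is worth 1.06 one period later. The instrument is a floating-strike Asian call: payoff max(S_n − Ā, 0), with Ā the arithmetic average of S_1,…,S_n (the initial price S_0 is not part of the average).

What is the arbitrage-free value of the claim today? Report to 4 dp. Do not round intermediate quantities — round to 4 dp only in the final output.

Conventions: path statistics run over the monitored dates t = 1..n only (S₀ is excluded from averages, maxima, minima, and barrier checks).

No-arbitrage gives p* = (R−d)/(u−d) = 0.5636: enumerate every path, weight its payoff by its p*-probability, and discount by R^6.
Enumerate all 2^6 = 64 price paths (U = up ×1.3, D = down ×0.75); each path with k up-moves has probability p*^k·(1−p*)^(6−k).
DDDDDD: Ā=48.9103, payoff=0.0000, prob=0.006904
UDDDDD: Ā=84.7778, payoff=0.0000, prob=0.008917
DUDDDD: Ā=73.8695, payoff=0.0000, prob=0.008917
UUDDDD: Ā=128.0404, payoff=0.0000, prob=0.011518
DDUDDD: Ā=65.6882, payoff=0.0000, prob=0.008917
UDUDDD: Ā=113.8596, payoff=0.0000, prob=0.011518
DUUDDD: Ā=102.9513, payoff=0.0000, prob=0.011518
UUUDDD: Ā=178.4489, payoff=0.0000, prob=0.014878
DDDUDD: Ā=59.5523, payoff=0.0000, prob=0.008917
UDDUDD: Ā=103.2240, payoff=0.0000, prob=0.011518
DUDUDD: Ā=92.3156, payoff=0.0000, prob=0.011518
UUDUDD: Ā=160.0138, payoff=0.0000, prob=0.014878
DDUUDD: Ā=84.1344, payoff=0.0000, prob=0.011518
UDUUDD: Ā=145.8330, payoff=0.0000, prob=0.014878
DUUUDD: Ā=134.9246, payoff=0.0000, prob=0.014878
UUUUDD: Ā=233.8693, payoff=0.0000, prob=0.019217
DDDDUD: Ā=54.9503, payoff=0.0000, prob=0.008917
UDDDUD: Ā=95.2473, payoff=0.0000, prob=0.011518
DUDDUD: Ā=84.3389, payoff=0.0000, prob=0.011518
UUDDUD: Ā=146.1875, payoff=0.0000, prob=0.014878
DDUDUD: Ā=76.1577, payoff=0.0000, prob=0.011518
UDUDUD: Ā=132.0066, payoff=0.0000, prob=0.014878
DUUDUD: Ā=121.0983, payoff=0.0000, prob=0.014878
UUUDUD: Ā=209.9037, payoff=0.0000, prob=0.019217
DDDUUD: Ā=70.0217, payoff=0.0000, prob=0.011518
UDDUUD: Ā=121.3710, payoff=0.0000, prob=0.014878
DUDUUD: Ā=110.4627, payoff=0.0000, prob=0.014878
UUDUUD: Ā=191.4686, payoff=0.0000, prob=0.019217
DDUUUD: Ā=102.2814, payoff=8.0148, prob=0.014878
UDUUUD: Ā=177.2878, payoff=13.8924, prob=0.019217
DUUUUD: Ā=166.3795, payoff=24.8007, prob=0.019217
UUUUUD: Ā=288.3911, payoff=42.9879, prob=0.024822
DDDDDU: Ā=51.4989, payoff=0.0000, prob=0.008917
UDDDDU: Ā=89.2647, payoff=0.0000, prob=0.011518
DUDDDU: Ā=78.3564, payoff=0.0000, prob=0.011518
UUDDDU: Ā=135.8177, payoff=0.0000, prob=0.014878
DDUDDU: Ā=70.1751, payoff=0.0000, prob=0.011518
UDUDDU: Ā=121.6369, payoff=0.0000, prob=0.014878
DUUDDU: Ā=110.7286, payoff=0.0000, prob=0.014878
UUUDDU: Ā=191.9295, payoff=0.0000, prob=0.019217
DDDUDU: Ā=64.0392, payoff=0.0000, prob=0.011518
UDDUDU: Ā=111.0013, payoff=0.0000, prob=0.014878
DUDUDU: Ā=100.0929, payoff=10.2033, prob=0.014878
UUDUDU: Ā=173.4944, payoff=17.6858, prob=0.019217
DDUUDU: Ā=91.9117, payoff=18.3846, prob=0.014878
UDUUDU: Ā=159.3136, payoff=31.8666, prob=0.019217
DUUUDU: Ā=148.4053, payoff=42.7749, prob=0.019217
UUUUDU: Ā=257.2358, payoff=74.1432, prob=0.024822
DDDDUU: Ā=59.4372, payoff=4.1952, prob=0.011518
UDDDUU: Ā=103.0246, payoff=7.2717, prob=0.014878
DUDDUU: Ā=92.1162, payoff=18.1800, prob=0.014878
UUDDUU: Ā=159.6681, payoff=31.5121, prob=0.019217
DDUDUU: Ā=83.9350, payoff=26.3613, prob=0.014878
UDUDUU: Ā=145.4873, payoff=45.6929, prob=0.019217
DUUDUU: Ā=134.5790, payoff=56.6012, prob=0.019217
UUUDUU: Ā=233.2702, payoff=98.1088, prob=0.024822
DDDUUU: Ā=77.7990, payoff=32.4972, prob=0.014878
UDDUUU: Ā=134.8517, payoff=56.3285, prob=0.019217
DUDUUU: Ā=123.9433, payoff=67.2369, prob=0.019217
UUDUUU: Ā=214.8351, payoff=116.5439, prob=0.024822
DDUUUU: Ā=115.7621, payoff=75.4181, prob=0.019217
UDUUUU: Ā=200.6543, payoff=130.7247, prob=0.024822
DUUUUU: Ā=189.7459, payoff=141.6331, prob=0.024822
UUUUUU: Ā=328.8930, payoff=245.4973, prob=0.032062
Price = Σ prob·payoff / R^6 = 33.627884 / 1.418519 = 23.7063

price = 23.7063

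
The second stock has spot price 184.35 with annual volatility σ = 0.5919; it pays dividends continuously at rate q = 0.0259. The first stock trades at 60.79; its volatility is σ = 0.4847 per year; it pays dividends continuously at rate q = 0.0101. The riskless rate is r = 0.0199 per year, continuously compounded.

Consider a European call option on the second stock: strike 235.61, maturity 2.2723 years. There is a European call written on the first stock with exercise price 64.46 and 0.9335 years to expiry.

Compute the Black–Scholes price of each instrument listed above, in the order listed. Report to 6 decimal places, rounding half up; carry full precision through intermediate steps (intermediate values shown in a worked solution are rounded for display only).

price(the second stock call K=235.61) = 45.707426
price(the first stock call K=64.46) = 9.966913

[the second stock call K=235.61]
σ√T = 0.5919·√2.2723 = 0.892239
d₁ = (ln(S/K) + (r−q+σ²/2)T) / (σ√T) = (ln(184.35/235.61) + (0.0199−0.0259+0.5919²/2)·2.2723) / 0.892239 = (-0.245342 + 0.384411) / 0.892239 = 0.155866
d₂ = d₁ − σ√T = 0.155866 − 0.892239 = -0.736373
e^{−rT} = 0.955788
e^{−qT} = 0.942846
N(d₁) = 0.561931,  N(d₂) = 0.230752
price = S·e^{−qT}·N(d₁) − K·e^{−rT}·N(d₂) = 97.671194 − 51.963768 = 45.707426
[the first stock call K=64.46]
σ√T = 0.4847·√0.9335 = 0.468306
d₁ = (ln(S/K) + (r−q+σ²/2)T) / (σ√T) = (ln(60.79/64.46) + (0.0199−0.0101+0.4847²/2)·0.9335) / 0.468306 = (-0.058620 + 0.118804) / 0.468306 = 0.128515
d₂ = d₁ − σ√T = 0.128515 − 0.468306 = -0.339792
e^{−rT} = 0.981595
e^{−qT} = 0.990616
N(d₁) = 0.551129,  N(d₂) = 0.367007
price = S·e^{−qT}·N(d₁) − K·e^{−rT}·N(d₂) = 33.188744 − 23.221831 = 9.966913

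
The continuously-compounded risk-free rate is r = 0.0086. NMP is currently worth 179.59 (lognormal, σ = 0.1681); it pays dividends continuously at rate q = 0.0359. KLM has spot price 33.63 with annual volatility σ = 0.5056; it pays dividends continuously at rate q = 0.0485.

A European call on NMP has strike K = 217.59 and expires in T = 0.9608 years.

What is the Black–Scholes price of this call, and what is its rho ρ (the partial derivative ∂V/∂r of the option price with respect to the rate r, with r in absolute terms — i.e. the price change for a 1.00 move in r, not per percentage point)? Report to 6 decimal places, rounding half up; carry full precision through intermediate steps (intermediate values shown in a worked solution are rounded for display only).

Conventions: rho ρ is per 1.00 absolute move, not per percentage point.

price = 1.375676
ρ = 16.545347

σ√T = 0.1681·√0.9608 = 0.164772
d₁ = (ln(S/K) + (r−q+σ²/2)T) / (σ√T) = (ln(179.59/217.59) + (0.0086−0.0359+0.1681²/2)·0.9608) / 0.164772 = (-0.191936 − 0.012655) / 0.164772 = -1.241659
d₂ = d₁ − σ√T = -1.241659 − 0.164772 = -1.406431
e^{−rT} = 0.991771
e^{−qT} = 0.966095
N(d₁) = 0.107181,  N(d₂) = 0.079798
Call price V = S·e^{−qT}·N(d₁) − K·e^{−rT}·N(d₂) = 18.596062 − 17.220386 = 1.375676
ρ = K·T·e^{−rT}·N(d₂) = 16.545347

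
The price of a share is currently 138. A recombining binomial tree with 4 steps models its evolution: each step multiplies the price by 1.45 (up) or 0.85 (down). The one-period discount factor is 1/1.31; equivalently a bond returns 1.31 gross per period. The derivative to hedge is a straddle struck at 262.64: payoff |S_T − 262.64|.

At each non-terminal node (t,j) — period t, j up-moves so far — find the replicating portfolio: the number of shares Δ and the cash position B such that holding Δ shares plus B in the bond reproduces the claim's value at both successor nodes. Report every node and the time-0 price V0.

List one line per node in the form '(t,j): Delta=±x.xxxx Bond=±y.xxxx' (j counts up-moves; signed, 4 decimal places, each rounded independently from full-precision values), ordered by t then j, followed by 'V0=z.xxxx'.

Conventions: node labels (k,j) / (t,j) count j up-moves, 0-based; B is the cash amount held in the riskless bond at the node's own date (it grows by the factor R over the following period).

(0,0): Delta=0.6420 Bond=-28.7849
(1,0): Delta=-0.0757 Bond=46.4795
(1,1): Delta=0.7701 Bond=-63.3306
(2,0): Delta=-1.0000 Bond=153.0447
(2,1): Delta=0.0892 Bond=32.8406
(2,2): Delta=0.8915 Bond=-118.2077
(3,0): Delta=-1.0000 Bond=200.4885
(3,1): Delta=-1.0000 Bond=200.4885
(3,2): Delta=0.2835 Bond=-4.9037
(3,3): Delta=1.0000 Bond=-200.4885
V0=59.8118

No-arbitrage ⇒ martingale measure with p* = (R−d)/(u−d) = 0.7667.
Expiry values: V(4,0)=190.6031, V(4,1)=139.7536, V(4,2)=53.0102, V(4,3)=94.9637, V(4,4)=347.3899
(3,0): S=84.7492. Δ = (V_up−V_dn)/(S_up−S_dn) = (139.7536−190.6031)/(122.8864−72.0369) = -1.0000. V = [p*·139.7536 + (1−p*)·190.6031]/1.31 = 115.7393. B = V − Δ·S = 200.4885.
(3,1): S=144.5722. Δ = (V_up−V_dn)/(S_up−S_dn) = (53.0102−139.7536)/(209.6298−122.8864) = -1.0000. V = [p*·53.0102 + (1−p*)·139.7536]/1.31 = 55.9163. B = V − Δ·S = 200.4885.
(3,2): S=246.6232. Δ = (V_up−V_dn)/(S_up−S_dn) = (94.9637−53.0102)/(357.6037−209.6298) = 0.2835. V = [p*·94.9637 + (1−p*)·53.0102]/1.31 = 65.0188. B = V − Δ·S = -4.9037.
(3,3): S=420.7102. Δ = (V_up−V_dn)/(S_up−S_dn) = (347.3899−94.9637)/(610.0299−357.6037) = 1.0000. V = [p*·347.3899 + (1−p*)·94.9637]/1.31 = 220.2217. B = V − Δ·S = -200.4885.
(2,0): S=99.7050. Δ = (V_up−V_dn)/(S_up−S_dn) = (55.9163−115.7393)/(144.5722−84.7492) = -1.0000. V = [p*·55.9163 + (1−p*)·115.7393]/1.31 = 53.3397. B = V − Δ·S = 153.0447.
(2,1): S=170.0850. Δ = (V_up−V_dn)/(S_up−S_dn) = (65.0188−55.9163)/(246.6232−144.5722) = 0.0892. V = [p*·65.0188 + (1−p*)·55.9163]/1.31 = 48.0113. B = V − Δ·S = 32.8406.
(2,2): S=290.1450. Δ = (V_up−V_dn)/(S_up−S_dn) = (220.2217−65.0188)/(420.7102−246.6232) = 0.8915. V = [p*·220.2217 + (1−p*)·65.0188]/1.31 = 140.4639. B = V − Δ·S = -118.2077.
(1,0): S=117.3000. Δ = (V_up−V_dn)/(S_up−S_dn) = (48.0113−53.3397)/(170.0850−99.7050) = -0.0757. V = [p*·48.0113 + (1−p*)·53.3397]/1.31 = 37.5989. B = V − Δ·S = 46.4795.
(1,1): S=200.1000. Δ = (V_up−V_dn)/(S_up−S_dn) = (140.4639−48.0113)/(290.1450−170.0850) = 0.7701. V = [p*·140.4639 + (1−p*)·48.0113]/1.31 = 90.7570. B = V − Δ·S = -63.3306.
(0,0): S=138.0000. Δ = (V_up−V_dn)/(S_up−S_dn) = (90.7570−37.5989)/(200.1000−117.3000) = 0.6420. V = [p*·90.7570 + (1−p*)·37.5989]/1.31 = 59.8118. B = V − Δ·S = -28.7849.
Check: Δ(0,0)·S0 + B(0,0) = 59.8118 = V0.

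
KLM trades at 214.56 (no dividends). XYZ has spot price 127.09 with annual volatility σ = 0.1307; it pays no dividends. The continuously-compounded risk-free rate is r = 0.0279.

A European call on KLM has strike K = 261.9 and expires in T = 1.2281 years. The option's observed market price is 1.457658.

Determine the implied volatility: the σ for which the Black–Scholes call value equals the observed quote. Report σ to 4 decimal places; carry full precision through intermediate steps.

At σ = 0.1171 the Black–Scholes value reproduces the quote:
σ√T = 0.1171·√1.2281 = 0.129770
d₁ = (ln(S/K) + (r+σ²/2)T) / (σ√T) = (ln(214.56/261.9) + (0.0279+0.1171²/2)·1.2281) / 0.129770 = (-0.199373 + 0.042684) / 0.129770 = -1.207440
d₂ = d₁ − σ√T = -1.207440 − 0.129770 = -1.337209
e^{−rT} = 0.966316
N(d₁) = 0.113631,  N(d₂) = 0.090577
V = S·N(d₁) − K·e^{−rT}·N(d₂) = 24.380764 − 22.923106 = 1.457658 (the observed quote) — the price is monotone increasing in volatility, hence this σ is the only solution

sigma = 0.1171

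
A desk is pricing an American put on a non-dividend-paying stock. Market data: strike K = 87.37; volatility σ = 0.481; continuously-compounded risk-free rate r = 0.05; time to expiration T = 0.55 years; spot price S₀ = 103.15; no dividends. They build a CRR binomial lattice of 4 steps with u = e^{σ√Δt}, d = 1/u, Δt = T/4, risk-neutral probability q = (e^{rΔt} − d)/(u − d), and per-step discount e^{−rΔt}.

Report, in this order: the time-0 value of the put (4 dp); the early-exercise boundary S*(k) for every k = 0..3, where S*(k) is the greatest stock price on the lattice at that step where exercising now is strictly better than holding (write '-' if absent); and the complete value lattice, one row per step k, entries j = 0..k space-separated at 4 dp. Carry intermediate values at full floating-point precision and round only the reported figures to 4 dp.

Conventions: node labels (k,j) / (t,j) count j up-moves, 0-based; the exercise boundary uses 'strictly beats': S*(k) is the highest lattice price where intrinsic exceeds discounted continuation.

price = 6.8726
boundary = - - - 60.4070
tree:
6.8726
11.2289 2.1530
17.7956 4.1273 0.0000
26.9630 7.9123 0.0000 0.0000
36.8310 15.1682 0.0000 0.0000 0.0000

params: Δt=0.13750 u=1.19526 d=0.83664 q=0.47477 e^(-rΔt)=0.99315
t_4 payoffs: 36.8310 15.1682 0.0000 0.0000 0.0000
t_3: node(3,0) S=60.4070 payoff=26.9630 vs cont=26.3644 → 26.9630 [stop]  node(3,1) S=86.2996 payoff=1.0704 vs cont=7.9123 → 7.9123 [wait]  node(3,2) S=123.2906 payoff=0.0000 vs cont=0.0000 → 0.0000 [wait]  node(3,3) S=176.1372 payoff=0.0000 vs cont=0.0000 → 0.0000 [wait]  ⇒ S*(3)=60.4070
t_2: node(2,0) S=72.2018 payoff=15.1682 vs cont=17.7956 → 17.7956 [wait]  node(2,1) S=103.1500 payoff=0.0000 vs cont=4.1273 → 4.1273 [wait]  node(2,2) S=147.3637 payoff=0.0000 vs cont=0.0000 → 0.0000 [wait]  ⇒ S*(2)=-
t_1: node(1,0) S=86.2996 payoff=1.0704 vs cont=11.2289 → 11.2289 [wait]  node(1,1) S=123.2906 payoff=0.0000 vs cont=2.1530 → 2.1530 [wait]  ⇒ S*(1)=-
t_0: node(0,0) S=103.1500 payoff=0.0000 vs cont=6.8726 → 6.8726 [wait]  ⇒ S*(0)=-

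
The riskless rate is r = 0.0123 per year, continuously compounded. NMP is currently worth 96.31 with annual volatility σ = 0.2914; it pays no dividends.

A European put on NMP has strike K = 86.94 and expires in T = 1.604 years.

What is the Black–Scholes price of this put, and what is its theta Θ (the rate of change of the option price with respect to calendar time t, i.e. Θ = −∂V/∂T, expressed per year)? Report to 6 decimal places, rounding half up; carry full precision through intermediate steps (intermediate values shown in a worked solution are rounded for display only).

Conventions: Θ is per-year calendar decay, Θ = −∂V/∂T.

price = 8.466725
Θ = -3.407281

σ√T = 0.2914·√1.604 = 0.369056
d₁ = (ln(S/K) + (r+σ²/2)T) / (σ√T) = (ln(96.31/86.94) + (0.0123+0.2914²/2)·1.604) / 0.369056 = (0.102354 + 0.087830) / 0.369056 = 0.515327
d₂ = d₁ − σ√T = 0.515327 − 0.369056 = 0.146271
e^{−rT} = 0.980464
N(−d₁) = 0.303162,  N(−d₂) = 0.441854
Put price V = K·e^{−rT}·N(−d₂) − S·N(−d₁) = 37.664297 − 29.197572 = 8.466725
φ(d₁) = (1/√(2π))·e^{−d₁²/2} = 0.349337
Θ = −S·φ(d₁)·σ/(2√T) + r·K·e^{−rT}·N(−d₂) = −3.870552 + 0.463271 = -3.407281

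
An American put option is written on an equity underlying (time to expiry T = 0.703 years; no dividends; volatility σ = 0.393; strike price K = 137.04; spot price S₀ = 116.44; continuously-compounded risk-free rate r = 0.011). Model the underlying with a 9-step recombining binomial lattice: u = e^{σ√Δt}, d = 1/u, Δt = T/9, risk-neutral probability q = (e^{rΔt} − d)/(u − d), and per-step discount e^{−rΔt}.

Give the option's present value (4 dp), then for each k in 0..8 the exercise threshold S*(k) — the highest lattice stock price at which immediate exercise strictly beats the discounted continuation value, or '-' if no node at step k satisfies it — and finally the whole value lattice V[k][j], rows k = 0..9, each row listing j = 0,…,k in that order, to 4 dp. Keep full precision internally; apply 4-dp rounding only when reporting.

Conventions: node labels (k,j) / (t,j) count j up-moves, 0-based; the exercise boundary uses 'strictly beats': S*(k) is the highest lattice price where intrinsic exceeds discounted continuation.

Δt=0.07811, u=1.11610, d=0.89598, q=0.47647, disc=e^(-rΔt)=0.99914
k=9 terminal: V=max(K-S,0) → 93.7101 83.0652 69.8052 53.2876 32.7121 7.0818 0.0000 0.0000 0.0000 0.0000
k=8: j=0 S=48.3603 intr=88.6797 cont=88.5620 V=88.6797[EX]; j=1 S=60.2410 intr=76.7990 cont=76.6813 V=76.7990[EX]; j=2 S=75.0405 intr=61.9995 cont=61.8818 V=61.9995[EX]; j=3 S=93.4757 intr=43.5643 cont=43.4466 V=43.5643[EX]; j=4 S=116.4400 intr=20.6000 cont=20.4823 V=20.6000[EX]; j=5 S=145.0459 intr=0.0000 cont=3.7043 V=3.7043[hold]; j=6 S=180.6794 intr=0.0000 cont=0.0000 V=0.0000[hold]; j=7 S=225.0671 intr=0.0000 cont=0.0000 V=0.0000[hold]; j=8 S=280.3595 intr=0.0000 cont=0.0000 V=0.0000[hold]  S*(8)=116.4400
k=7: j=0 S=53.9748 intr=83.0652 cont=82.9475 V=83.0652[EX]; j=1 S=67.2348 intr=69.8052 cont=69.6875 V=69.8052[EX]; j=2 S=83.7524 intr=53.2876 cont=53.1699 V=53.2876[EX]; j=3 S=104.3279 intr=32.7121 cont=32.5944 V=32.7121[EX]; j=4 S=129.9582 intr=7.0818 cont=12.5389 V=12.5389[hold]; j=5 S=161.8852 intr=0.0000 cont=1.9376 V=1.9376[hold]; j=6 S=201.6556 intr=0.0000 cont=0.0000 V=0.0000[hold]; j=7 S=251.1965 intr=0.0000 cont=0.0000 V=0.0000[hold]  S*(7)=104.3279
k=6: j=0 S=60.2410 intr=76.7990 cont=76.6813 V=76.7990[EX]; j=1 S=75.0405 intr=61.9995 cont=61.8818 V=61.9995[EX]; j=2 S=93.4757 intr=43.5643 cont=43.4466 V=43.5643[EX]; j=3 S=116.4400 intr=20.6000 cont=23.0802 V=23.0802[hold]; j=4 S=145.0459 intr=0.0000 cont=7.4812 V=7.4812[hold]; j=5 S=180.6794 intr=0.0000 cont=1.0135 V=1.0135[hold]; j=6 S=225.0671 intr=0.0000 cont=0.0000 V=0.0000[hold]  S*(6)=93.4757
k=5: j=0 S=67.2348 intr=69.8052 cont=69.6875 V=69.8052[EX]; j=1 S=83.7524 intr=53.2876 cont=53.1699 V=53.2876[EX]; j=2 S=104.3279 intr=32.7121 cont=33.7751 V=33.7751[hold]; j=3 S=129.9582 intr=7.0818 cont=15.6343 V=15.6343[hold]; j=4 S=161.8852 intr=0.0000 cont=4.3958 V=4.3958[hold]; j=5 S=201.6556 intr=0.0000 cont=0.5302 V=0.5302[hold]  S*(5)=83.7524
k=4: j=0 S=75.0405 intr=61.9995 cont=61.8818 V=61.9995[EX]; j=1 S=93.4757 intr=43.5643 cont=43.9526 V=43.9526[hold]; j=2 S=116.4400 intr=20.6000 cont=25.1099 V=25.1099[hold]; j=3 S=145.0459 intr=0.0000 cont=10.2706 V=10.2706[hold]; j=4 S=180.6794 intr=0.0000 cont=2.5517 V=2.5517[hold]  S*(4)=75.0405
k=3: j=0 S=83.7524 intr=53.2876 cont=53.3548 V=53.3548[hold]; j=1 S=104.3279 intr=32.7121 cont=34.9445 V=34.9445[hold]; j=2 S=129.9582 intr=7.0818 cont=18.0239 V=18.0239[hold]; j=3 S=161.8852 intr=0.0000 cont=6.5871 V=6.5871[hold]  S*(3)=-
k=2: j=0 S=93.4757 intr=43.5643 cont=44.5445 V=44.5445[hold]; j=1 S=116.4400 intr=20.6000 cont=26.8592 V=26.8592[hold]; j=2 S=145.0459 intr=0.0000 cont=12.5638 V=12.5638[hold]  S*(2)=-
k=1: j=0 S=104.3279 intr=32.7121 cont=36.0869 V=36.0869[hold]; j=1 S=129.9582 intr=7.0818 cont=20.0306 V=20.0306[hold]  S*(1)=-
k=0: j=0 S=116.4400 intr=20.6000 cont=28.4121 V=28.4121[hold]  S*(0)=-

price = 28.4121
boundary = - - - - 75.0405 83.7524 93.4757 104.3279 116.4400
tree:
28.4121
36.0869 20.0306
44.5445 26.8592 12.5638
53.3548 34.9445 18.0239 6.5871
61.9995 43.9526 25.1099 10.2706 2.5517
69.8052 53.2876 33.7751 15.6343 4.3958 0.5302
76.7990 61.9995 43.5643 23.0802 7.4812 1.0135 0.0000
83.0652 69.8052 53.2876 32.7121 12.5389 1.9376 0.0000 0.0000
88.6797 76.7990 61.9995 43.5643 20.6000 3.7043 0.0000 0.0000 0.0000
93.7101 83.0652 69.8052 53.2876 32.7121 7.0818 0.0000 0.0000 0.0000 0.0000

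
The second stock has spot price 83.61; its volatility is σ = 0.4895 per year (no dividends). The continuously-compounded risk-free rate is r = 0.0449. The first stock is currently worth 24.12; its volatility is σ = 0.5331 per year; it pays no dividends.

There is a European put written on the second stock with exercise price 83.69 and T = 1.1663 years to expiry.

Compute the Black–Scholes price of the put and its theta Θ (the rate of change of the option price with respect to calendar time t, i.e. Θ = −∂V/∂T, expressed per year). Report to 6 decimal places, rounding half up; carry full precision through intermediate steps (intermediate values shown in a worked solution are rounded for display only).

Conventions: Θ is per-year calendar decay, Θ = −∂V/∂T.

σ√T = 0.4895·√1.1663 = 0.528637
d₁ = (ln(S/K) + (r+σ²/2)T) / (σ√T) = (ln(83.61/83.69) + (0.0449+0.4895²/2)·1.1663) / 0.528637 = (-0.000956 + 0.192096) / 0.528637 = 0.361570
d₂ = d₁ − σ√T = 0.361570 − 0.528637 = -0.167068
e^{−rT} = 0.948981
N(−d₁) = 0.358837,  N(−d₂) = 0.566342
Put price V = K·e^{−rT}·N(−d₂) − S·N(−d₁) = 44.978958 − 30.002347 = 14.976611
φ(d₁) = (1/√(2π))·e^{−d₁²/2} = 0.373699
Θ = −S·φ(d₁)·σ/(2√T) + r·K·e^{−rT}·N(−d₂) = −7.081049 + 2.019555 = -5.061494

price = 14.976611
Θ = -5.061494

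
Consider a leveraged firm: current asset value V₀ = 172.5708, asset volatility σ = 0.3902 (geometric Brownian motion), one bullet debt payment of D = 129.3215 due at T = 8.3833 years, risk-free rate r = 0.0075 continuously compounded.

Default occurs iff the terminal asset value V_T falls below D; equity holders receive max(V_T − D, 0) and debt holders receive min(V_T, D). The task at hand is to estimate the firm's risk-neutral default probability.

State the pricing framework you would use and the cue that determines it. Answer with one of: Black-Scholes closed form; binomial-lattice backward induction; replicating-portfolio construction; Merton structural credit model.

Key observation: a levered firm with one bullet debt due at 8.3833 years is the canonical structural-credit setup: equity is a call on the firm's assets struck at the face value.

framework: Merton structural credit model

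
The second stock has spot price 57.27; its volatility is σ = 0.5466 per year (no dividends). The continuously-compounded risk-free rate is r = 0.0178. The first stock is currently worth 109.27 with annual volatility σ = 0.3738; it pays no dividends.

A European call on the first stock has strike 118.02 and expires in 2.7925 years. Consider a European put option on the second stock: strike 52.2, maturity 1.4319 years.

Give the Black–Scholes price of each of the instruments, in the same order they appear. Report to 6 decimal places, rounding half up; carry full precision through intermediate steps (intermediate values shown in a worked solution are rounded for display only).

price(the first stock call K=118.02) = 25.676411
price(the second stock put K=52.2) = 10.889075

[the first stock call K=118.02]
σ√T = 0.3738·√2.7925 = 0.624649
d₁ = (ln(S/K) + (r+σ²/2)T) / (σ√T) = (ln(109.27/118.02) + (0.0178+0.3738²/2)·2.7925) / 0.624649 = (-0.077032 + 0.244800) / 0.624649 = 0.268579
d₂ = d₁ − σ√T = 0.268579 − 0.624649 = -0.356070
e^{−rT} = 0.951509
N(d₁) = 0.605873,  N(d₂) = 0.360894
price = S·N(d₁) − K·e^{−rT}·N(d₂) = 66.203746 − 40.527335 = 25.676411
[the second stock put K=52.2]
σ√T = 0.5466·√1.4319 = 0.654073
d₁ = (ln(S/K) + (r+σ²/2)T) / (σ√T) = (ln(57.27/52.2) + (0.0178+0.5466²/2)·1.4319) / 0.654073 = (0.092694 + 0.239393) / 0.654073 = 0.507723
d₂ = d₁ − σ√T = 0.507723 − 0.654073 = -0.146350
e^{−rT} = 0.974834
N(−d₁) = 0.305824,  N(−d₂) = 0.558177
price = K·e^{−rT}·N(−d₂) − S·N(−d₁) = 28.403603 − 17.514528 = 10.889075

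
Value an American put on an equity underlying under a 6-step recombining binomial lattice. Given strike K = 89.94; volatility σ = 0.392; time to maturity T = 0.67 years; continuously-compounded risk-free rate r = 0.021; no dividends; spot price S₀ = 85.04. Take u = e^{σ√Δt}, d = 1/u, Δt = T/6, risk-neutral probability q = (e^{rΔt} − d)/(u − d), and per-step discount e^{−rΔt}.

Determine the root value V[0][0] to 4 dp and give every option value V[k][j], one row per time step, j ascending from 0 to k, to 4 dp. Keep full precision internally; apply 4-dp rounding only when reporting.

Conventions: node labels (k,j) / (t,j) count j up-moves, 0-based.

Δt=0.11167, u=1.13996, d=0.87722, q=0.47623, disc=e^(-rΔt)=0.99766
k=6 terminal: V=max(K-S,0) → 51.1887 39.5824 24.4999 4.9000 0.0000 0.0000 0.0000
k=5: j=0 S=44.1749 intr=45.7651 cont=45.5544 V=45.7651[EX]; j=1 S=57.4057 intr=32.5343 cont=32.3237 V=32.5343[EX]; j=2 S=74.5991 intr=15.3409 cont=15.1302 V=15.3409[EX]; j=3 S=96.9422 intr=0.0000 cont=2.5604 V=2.5604[hold]; j=4 S=125.9771 intr=0.0000 cont=0.0000 V=0.0000[hold]; j=5 S=163.7083 intr=0.0000 cont=0.0000 V=0.0000[hold]
k=4: j=0 S=50.3576 intr=39.5824 cont=39.3717 V=39.5824[EX]; j=1 S=65.4401 intr=24.4999 cont=24.2892 V=24.4999[EX]; j=2 S=85.0400 intr=4.9000 cont=9.2327 V=9.2327[hold]; j=3 S=110.5102 intr=0.0000 cont=1.3379 V=1.3379[hold]; j=4 S=143.6089 intr=0.0000 cont=0.0000 V=0.0000[hold]
k=3: j=0 S=57.4057 intr=32.5343 cont=32.3237 V=32.5343[EX]; j=1 S=74.5991 intr=15.3409 cont=17.1888 V=17.1888[hold]; j=2 S=96.9422 intr=0.0000 cont=5.4601 V=5.4601[hold]; j=3 S=125.9771 intr=0.0000 cont=0.6991 V=0.6991[hold]
k=2: j=0 S=65.4401 intr=24.4999 cont=25.1672 V=25.1672[hold]; j=1 S=85.0400 intr=4.9000 cont=11.5760 V=11.5760[hold]; j=2 S=110.5102 intr=0.0000 cont=3.1853 V=3.1853[hold]
k=1: j=0 S=74.5991 intr=15.3409 cont=18.6508 V=18.6508[hold]; j=1 S=96.9422 intr=0.0000 cont=7.5623 V=7.5623[hold]
k=0: j=0 S=85.0400 intr=4.9000 cont=13.3388 V=13.3388[hold]

price = 13.3388
tree:
13.3388
18.6508 7.5623
25.1672 11.5760 3.1853
32.5343 17.1888 5.4601 0.6991
39.5824 24.4999 9.2327 1.3379 0.0000
45.7651 32.5343 15.3409 2.5604 0.0000 0.0000
51.1887 39.5824 24.4999 4.9000 0.0000 0.0000 0.0000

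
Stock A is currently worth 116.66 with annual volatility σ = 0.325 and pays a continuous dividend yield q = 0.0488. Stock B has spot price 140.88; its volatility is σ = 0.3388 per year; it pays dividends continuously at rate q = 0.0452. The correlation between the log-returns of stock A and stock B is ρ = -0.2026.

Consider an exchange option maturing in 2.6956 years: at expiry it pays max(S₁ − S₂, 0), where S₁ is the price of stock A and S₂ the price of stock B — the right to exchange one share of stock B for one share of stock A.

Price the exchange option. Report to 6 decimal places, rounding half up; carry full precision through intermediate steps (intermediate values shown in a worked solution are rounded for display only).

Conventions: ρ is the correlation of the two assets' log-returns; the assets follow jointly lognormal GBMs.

exchange price = 26.898359

σ_eff = √(σ₁² + σ₂² − 2ρσ₁σ₂) = √(0.325² + 0.3388² − 2·-0.2026·0.325·0.3388) = 0.514808
d₁ = (ln(S₁/S₂) + (q₂ − q₁ + σ_eff²/2)T) / (σ_eff√T) = (ln(116.66/140.88) + (0.0452 − 0.0488 + 0.132514)·2.6956) / 0.845226 = 0.187943
d₂ = d₁ − σ_eff√T = 0.187943 − 0.845226 = -0.657283
N(d₁) = 0.574539,  N(d₂) = 0.255500
V = S₁·e^{−q₁T}·N(d₁) − S₂·e^{−q₂T}·N(d₂) = 58.764145 − 31.865786 = 26.898359
Key observation: r never enters — measured in units of stock B, the claim is a call on S₁/S₂ struck at 1, so only the dividend yields and σ_eff matter.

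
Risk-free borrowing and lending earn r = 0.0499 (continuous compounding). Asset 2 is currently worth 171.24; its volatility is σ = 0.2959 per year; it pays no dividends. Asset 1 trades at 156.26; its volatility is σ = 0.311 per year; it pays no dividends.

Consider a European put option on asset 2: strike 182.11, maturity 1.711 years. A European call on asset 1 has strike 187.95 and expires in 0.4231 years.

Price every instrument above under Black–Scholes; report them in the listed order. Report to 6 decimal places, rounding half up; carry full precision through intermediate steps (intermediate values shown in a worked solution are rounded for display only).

[asset 2 put K=182.11]
σ√T = 0.2959·√1.711 = 0.387053
d₁ = (ln(S/K) + (r+σ²/2)T) / (σ√T) = (ln(171.24/182.11) + (0.0499+0.2959²/2)·1.711) / 0.387053 = (-0.061545 + 0.160284) / 0.387053 = 0.255105
d₂ = d₁ − σ√T = 0.255105 − 0.387053 = -0.131948
e^{−rT} = 0.918164
N(−d₁) = 0.399321,  N(−d₂) = 0.552487
price = K·e^{−rT}·N(−d₂) − S·N(−d₁) = 92.379682 − 68.379748 = 23.999934
[asset 1 call K=187.95]
σ√T = 0.311·√0.4231 = 0.202293
d₁ = (ln(S/K) + (r+σ²/2)T) / (σ√T) = (ln(156.26/187.95) + (0.0499+0.311²/2)·0.4231) / 0.202293 = (-0.184655 + 0.041574) / 0.202293 = -0.707292
d₂ = d₁ − σ√T = -0.707292 − 0.202293 = -0.909586
e^{−rT} = 0.979109
N(d₁) = 0.239692,  N(d₂) = 0.181520
price = S·N(d₁) − K·e^{−rT}·N(d₂) = 37.454329 − 33.404022 = 4.050307

price(asset 2 put K=182.11) = 23.999934
price(asset 1 call K=187.95) = 4.050307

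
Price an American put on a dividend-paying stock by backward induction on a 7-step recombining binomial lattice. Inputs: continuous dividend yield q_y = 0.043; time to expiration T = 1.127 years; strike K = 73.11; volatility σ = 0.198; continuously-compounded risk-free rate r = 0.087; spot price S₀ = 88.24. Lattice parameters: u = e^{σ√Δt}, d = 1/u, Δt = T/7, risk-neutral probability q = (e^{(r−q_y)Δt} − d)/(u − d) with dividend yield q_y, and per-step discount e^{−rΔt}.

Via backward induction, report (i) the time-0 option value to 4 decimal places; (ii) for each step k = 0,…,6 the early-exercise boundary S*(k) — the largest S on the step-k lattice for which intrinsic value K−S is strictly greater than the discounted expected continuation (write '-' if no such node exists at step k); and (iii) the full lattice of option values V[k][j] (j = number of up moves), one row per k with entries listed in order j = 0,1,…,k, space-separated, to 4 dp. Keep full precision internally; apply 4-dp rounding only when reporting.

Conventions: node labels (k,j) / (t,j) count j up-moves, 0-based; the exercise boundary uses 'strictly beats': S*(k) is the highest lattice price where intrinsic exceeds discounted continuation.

price = 1.1563
boundary = - - - - - 59.3128 64.2173
tree:
1.1563
2.0148 0.4102
3.4318 0.7861 0.0809
5.6818 1.4869 0.1727 0.0000
9.0707 2.7664 0.3685 0.0000 0.0000
13.7972 5.0355 0.7865 0.0000 0.0000 0.0000
18.3271 8.8927 1.6787 0.0000 0.0000 0.0000 0.0000
22.5111 13.7972 3.5827 0.0000 0.0000 0.0000 0.0000 0.0000

Δt=0.16100  u=1.08269  d=0.92363  q=0.52484  discount=0.98609
step 7 (expiry): payoffs max(K−S,0) = 22.5111 13.7972 3.5827 0.0000 0.0000 0.0000 0.0000 0.0000
step 6: (k=6,j=0): S=54.7829, K−S=18.3271, hold=17.6882 ⇒ V=18.3271 exercise | (k=6,j=1): S=64.2173, K−S=8.8927, hold=8.3189 ⇒ V=8.8927 exercise | (k=6,j=2): S=75.2764, K−S=0.0000, hold=1.6787 ⇒ V=1.6787 continue | (k=6,j=3): S=88.2400, K−S=0.0000, hold=0.0000 ⇒ V=0.0000 continue | (k=6,j=4): S=103.4362, K−S=0.0000, hold=0.0000 ⇒ V=0.0000 continue | (k=6,j=5): S=121.2493, K−S=0.0000, hold=0.0000 ⇒ V=0.0000 continue | (k=6,j=6): S=142.1301, K−S=0.0000, hold=0.0000 ⇒ V=0.0000 continue  boundary S*=64.2173
step 5: (k=5,j=0): S=59.3128, K−S=13.7972, hold=13.1895 ⇒ V=13.7972 exercise | (k=5,j=1): S=69.5273, K−S=3.5827, hold=5.0355 ⇒ V=5.0355 continue | (k=5,j=2): S=81.5008, K−S=0.0000, hold=0.7865 ⇒ V=0.7865 continue | (k=5,j=3): S=95.5364, K−S=0.0000, hold=0.0000 ⇒ V=0.0000 continue | (k=5,j=4): S=111.9891, K−S=0.0000, hold=0.0000 ⇒ V=0.0000 continue | (k=5,j=5): S=131.2752, K−S=0.0000, hold=0.0000 ⇒ V=0.0000 continue  boundary S*=59.3128
step 4: (k=4,j=0): S=64.2173, K−S=8.8927, hold=9.0707 ⇒ V=9.0707 continue | (k=4,j=1): S=75.2764, K−S=0.0000, hold=2.7664 ⇒ V=2.7664 continue | (k=4,j=2): S=88.2400, K−S=0.0000, hold=0.3685 ⇒ V=0.3685 continue | (k=4,j=3): S=103.4362, K−S=0.0000, hold=0.0000 ⇒ V=0.0000 continue | (k=4,j=4): S=121.2493, K−S=0.0000, hold=0.0000 ⇒ V=0.0000 continue  boundary S*=-
step 3: (k=3,j=0): S=69.5273, K−S=3.5827, hold=5.6818 ⇒ V=5.6818 continue | (k=3,j=1): S=81.5008, K−S=0.0000, hold=1.4869 ⇒ V=1.4869 continue | (k=3,j=2): S=95.5364, K−S=0.0000, hold=0.1727 ⇒ V=0.1727 continue | (k=3,j=3): S=111.9891, K−S=0.0000, hold=0.0000 ⇒ V=0.0000 continue  boundary S*=-
step 2: (k=2,j=0): S=75.2764, K−S=0.0000, hold=3.4318 ⇒ V=3.4318 continue | (k=2,j=1): S=88.2400, K−S=0.0000, hold=0.7861 ⇒ V=0.7861 continue | (k=2,j=2): S=103.4362, K−S=0.0000, hold=0.0809 ⇒ V=0.0809 continue  boundary S*=-
step 1: (k=1,j=0): S=81.5008, K−S=0.0000, hold=2.0148 ⇒ V=2.0148 continue | (k=1,j=1): S=95.5364, K−S=0.0000, hold=0.4102 ⇒ V=0.4102 continue  boundary S*=-
step 0: (k=0,j=0): S=88.2400, K−S=0.0000, hold=1.1563 ⇒ V=1.1563 continue  boundary S*=-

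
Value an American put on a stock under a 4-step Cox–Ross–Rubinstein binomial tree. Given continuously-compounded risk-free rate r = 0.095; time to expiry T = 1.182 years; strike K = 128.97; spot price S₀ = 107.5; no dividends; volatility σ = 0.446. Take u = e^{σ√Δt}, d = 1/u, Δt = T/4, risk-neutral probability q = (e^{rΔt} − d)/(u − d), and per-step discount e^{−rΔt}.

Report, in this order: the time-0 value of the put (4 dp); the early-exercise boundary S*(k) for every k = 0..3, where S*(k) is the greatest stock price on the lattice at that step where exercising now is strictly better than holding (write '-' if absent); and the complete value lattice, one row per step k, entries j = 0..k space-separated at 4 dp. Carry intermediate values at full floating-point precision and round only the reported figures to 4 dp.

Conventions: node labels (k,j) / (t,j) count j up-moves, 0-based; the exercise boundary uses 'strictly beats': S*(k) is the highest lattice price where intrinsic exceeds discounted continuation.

params: Δt=0.29550 u=1.27436 d=0.78471 q=0.49783 e^(-rΔt)=0.97232
t_4 payoffs: 88.2096 62.7753 21.4700 0.0000 0.0000
t_3: node(3,0) S=51.9434 payoff=77.0266 vs cont=73.4564 → 77.0266 [stop]  node(3,1) S=84.3560 payoff=44.6140 vs cont=41.0439 → 44.6140 [stop]  node(3,2) S=136.9939 payoff=0.0000 vs cont=10.4832 → 10.4832 [wait]  node(3,3) S=222.4776 payoff=0.0000 vs cont=0.0000 → 0.0000 [wait]  ⇒ S*(3)=84.3560
t_2: node(2,0) S=66.1947 payoff=62.7753 vs cont=59.2051 → 62.7753 [stop]  node(2,1) S=107.5000 payoff=21.4700 vs cont=26.8581 → 26.8581 [wait]  node(2,2) S=174.5797 payoff=0.0000 vs cont=5.1186 → 5.1186 [wait]  ⇒ S*(2)=66.1947
t_1: node(1,0) S=84.3560 payoff=44.6140 vs cont=43.6520 → 44.6140 [stop]  node(1,1) S=136.9939 payoff=0.0000 vs cont=15.5917 → 15.5917 [wait]  ⇒ S*(1)=84.3560
t_0: node(0,0) S=107.5000 payoff=21.4700 vs cont=29.3309 → 29.3309 [wait]  ⇒ S*(0)=-

price = 29.3309
boundary = - 84.3560 66.1947 84.3560
tree:
29.3309
44.6140 15.5917
62.7753 26.8581 5.1186
77.0266 44.6140 10.4832 0.0000
88.2096 62.7753 21.4700 0.0000 0.0000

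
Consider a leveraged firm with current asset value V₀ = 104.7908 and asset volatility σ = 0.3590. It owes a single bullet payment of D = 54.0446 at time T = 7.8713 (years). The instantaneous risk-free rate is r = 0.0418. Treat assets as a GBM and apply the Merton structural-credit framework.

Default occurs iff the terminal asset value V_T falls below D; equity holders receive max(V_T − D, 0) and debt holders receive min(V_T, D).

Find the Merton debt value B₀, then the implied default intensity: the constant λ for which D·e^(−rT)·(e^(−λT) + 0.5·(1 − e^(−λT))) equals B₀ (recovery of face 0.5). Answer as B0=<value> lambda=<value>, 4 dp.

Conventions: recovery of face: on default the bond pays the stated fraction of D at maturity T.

B0=33.7933 lambda=0.0386

With assets at 104.7908 and a single debt payment of 54.0446 at 7.8713 years:
d₁ = [ln(V₀/D) + (r + σ²/2)T] / (σ√T)
   = [ln(104.7908/54.0446) + (0.0418 + 0.5·0.3590²)·7.8713] / (0.3590·√7.8713)
   = [0.662156 + 0.836251] / 1.007205 = 1.487689
d₂ = d₁ − σ√T = 1.487689 − 1.007205 = 0.480485
N(d₁) = 0.931584,  N(d₂) = 0.684559,  e^(−rT) = 0.719628
E₀ = V₀·N(d₁) − D·e^(−rT)·N(d₂)
   = 104.7908·0.931584 − 54.0446·0.719628·0.684559 = 70.997515
B₀ = V₀ − E₀ = 104.7908 − 70.997515 = 33.793285
e^(−λT) = (B₀·e^(rT)/D − 0.5)/(1 − 0.5) = (33.7933·1.389606/54.0446 − 0.5)/0.5 = 0.73780087
λ = −ln(0.73780087)/7.8713 = 0.038632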